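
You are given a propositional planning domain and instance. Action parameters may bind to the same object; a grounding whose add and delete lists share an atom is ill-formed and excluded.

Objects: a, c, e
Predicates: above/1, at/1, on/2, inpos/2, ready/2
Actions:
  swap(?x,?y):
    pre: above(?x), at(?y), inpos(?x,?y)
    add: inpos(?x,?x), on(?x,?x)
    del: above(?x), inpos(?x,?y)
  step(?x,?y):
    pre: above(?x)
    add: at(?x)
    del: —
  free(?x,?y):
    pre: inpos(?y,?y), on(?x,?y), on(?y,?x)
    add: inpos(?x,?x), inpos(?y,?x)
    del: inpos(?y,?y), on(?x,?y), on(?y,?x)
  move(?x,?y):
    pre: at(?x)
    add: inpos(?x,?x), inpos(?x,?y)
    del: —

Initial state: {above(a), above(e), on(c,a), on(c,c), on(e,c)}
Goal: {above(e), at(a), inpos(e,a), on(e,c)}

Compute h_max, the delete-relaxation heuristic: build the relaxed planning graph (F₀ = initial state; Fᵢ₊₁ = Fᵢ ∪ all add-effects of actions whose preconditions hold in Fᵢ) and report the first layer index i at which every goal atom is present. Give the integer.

F0 = init (5 atoms)
F1 = F0 ∪ {at(a), at(e)}  (7 atoms)
F2 = F1 ∪ {inpos(a,a), inpos(a,c), inpos(a,e), inpos(e,a), inpos(e,c), inpos(e,e)}  (13 atoms)
goal ⊆ F2  ⇒  h_max = 2

2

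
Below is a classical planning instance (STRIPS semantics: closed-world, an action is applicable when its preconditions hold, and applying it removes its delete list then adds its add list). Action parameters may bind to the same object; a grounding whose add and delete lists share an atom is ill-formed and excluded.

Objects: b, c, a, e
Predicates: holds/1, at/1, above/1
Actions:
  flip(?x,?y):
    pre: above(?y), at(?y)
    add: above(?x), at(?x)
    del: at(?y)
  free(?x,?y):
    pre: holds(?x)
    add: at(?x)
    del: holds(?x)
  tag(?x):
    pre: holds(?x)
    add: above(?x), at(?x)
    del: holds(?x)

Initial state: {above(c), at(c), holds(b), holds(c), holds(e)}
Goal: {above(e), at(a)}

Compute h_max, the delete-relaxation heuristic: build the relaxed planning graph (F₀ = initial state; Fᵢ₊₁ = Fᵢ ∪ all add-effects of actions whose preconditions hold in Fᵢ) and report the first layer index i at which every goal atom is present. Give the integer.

1

F0 = init (5 atoms)
F1 = F0 ∪ {above(a), above(b), above(e), at(a), at(b), at(e)}  (11 atoms)
goal ⊆ F1  ⇒  h_max = 1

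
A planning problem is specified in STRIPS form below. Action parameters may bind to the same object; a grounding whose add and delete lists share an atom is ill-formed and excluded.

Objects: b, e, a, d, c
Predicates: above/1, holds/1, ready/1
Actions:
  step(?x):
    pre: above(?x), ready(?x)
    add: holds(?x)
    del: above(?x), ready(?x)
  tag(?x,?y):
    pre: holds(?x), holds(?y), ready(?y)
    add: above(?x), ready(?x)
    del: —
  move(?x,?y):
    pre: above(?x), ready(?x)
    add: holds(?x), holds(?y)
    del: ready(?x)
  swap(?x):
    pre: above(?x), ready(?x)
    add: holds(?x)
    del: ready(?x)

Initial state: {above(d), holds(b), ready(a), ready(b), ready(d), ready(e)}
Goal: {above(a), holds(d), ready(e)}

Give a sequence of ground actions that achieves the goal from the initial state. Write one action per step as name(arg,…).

move(d,a); tag(a,b)

1. move(d,a)  →  {above(d), holds(a), holds(b), holds(d), ready(a), ready(b), ready(e)}
2. tag(a,b)  →  {above(a), above(d), holds(a), holds(b), holds(d), ready(a), ready(b), ready(e)}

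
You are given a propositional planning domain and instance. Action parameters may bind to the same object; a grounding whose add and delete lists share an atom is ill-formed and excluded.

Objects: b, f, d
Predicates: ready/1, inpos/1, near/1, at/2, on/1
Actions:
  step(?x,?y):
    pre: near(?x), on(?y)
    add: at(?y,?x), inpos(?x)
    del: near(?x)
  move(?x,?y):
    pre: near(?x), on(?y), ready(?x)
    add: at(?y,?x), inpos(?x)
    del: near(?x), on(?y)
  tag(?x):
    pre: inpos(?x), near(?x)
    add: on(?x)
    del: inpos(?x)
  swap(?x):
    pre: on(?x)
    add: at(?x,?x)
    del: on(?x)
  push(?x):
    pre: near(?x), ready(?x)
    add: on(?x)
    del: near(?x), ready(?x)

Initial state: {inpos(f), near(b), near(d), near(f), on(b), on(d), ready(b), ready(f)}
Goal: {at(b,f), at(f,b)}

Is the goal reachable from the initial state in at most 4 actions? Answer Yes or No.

1. tag(f)  →  {near(b), near(d), near(f), on(b), on(d), on(f), ready(b), ready(f)}
2. step(b,f)  →  {at(f,b), inpos(b), near(d), near(f), on(b), on(d), on(f), ready(b), ready(f)}
3. step(f,b)  →  {at(b,f), at(f,b), inpos(b), inpos(f), near(d), on(b), on(d), on(f), ready(b), ready(f)}
optimal plan length = 3; 3 ≤ 4

Yes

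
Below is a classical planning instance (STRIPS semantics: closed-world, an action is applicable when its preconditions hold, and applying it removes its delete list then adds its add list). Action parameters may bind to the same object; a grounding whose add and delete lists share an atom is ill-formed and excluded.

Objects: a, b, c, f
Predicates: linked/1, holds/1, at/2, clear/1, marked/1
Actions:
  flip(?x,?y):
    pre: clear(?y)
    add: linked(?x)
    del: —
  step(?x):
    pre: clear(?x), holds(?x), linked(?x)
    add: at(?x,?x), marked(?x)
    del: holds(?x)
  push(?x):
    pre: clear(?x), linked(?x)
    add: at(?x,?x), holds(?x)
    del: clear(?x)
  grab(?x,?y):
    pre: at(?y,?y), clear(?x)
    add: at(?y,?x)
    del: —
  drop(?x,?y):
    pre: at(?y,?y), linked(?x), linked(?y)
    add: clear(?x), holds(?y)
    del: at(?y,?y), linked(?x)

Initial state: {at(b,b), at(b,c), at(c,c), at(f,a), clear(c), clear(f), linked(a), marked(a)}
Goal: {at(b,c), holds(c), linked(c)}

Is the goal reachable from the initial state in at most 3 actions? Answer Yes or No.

1. flip(c,c)  →  {at(b,b), at(b,c), at(c,c), at(f,a), clear(c), clear(f), linked(a), linked(c), marked(a)}
2. push(c)  →  {at(b,b), at(b,c), at(c,c), at(f,a), clear(f), holds(c), linked(a), linked(c), marked(a)}
optimal plan length = 2; 2 ≤ 3

Yes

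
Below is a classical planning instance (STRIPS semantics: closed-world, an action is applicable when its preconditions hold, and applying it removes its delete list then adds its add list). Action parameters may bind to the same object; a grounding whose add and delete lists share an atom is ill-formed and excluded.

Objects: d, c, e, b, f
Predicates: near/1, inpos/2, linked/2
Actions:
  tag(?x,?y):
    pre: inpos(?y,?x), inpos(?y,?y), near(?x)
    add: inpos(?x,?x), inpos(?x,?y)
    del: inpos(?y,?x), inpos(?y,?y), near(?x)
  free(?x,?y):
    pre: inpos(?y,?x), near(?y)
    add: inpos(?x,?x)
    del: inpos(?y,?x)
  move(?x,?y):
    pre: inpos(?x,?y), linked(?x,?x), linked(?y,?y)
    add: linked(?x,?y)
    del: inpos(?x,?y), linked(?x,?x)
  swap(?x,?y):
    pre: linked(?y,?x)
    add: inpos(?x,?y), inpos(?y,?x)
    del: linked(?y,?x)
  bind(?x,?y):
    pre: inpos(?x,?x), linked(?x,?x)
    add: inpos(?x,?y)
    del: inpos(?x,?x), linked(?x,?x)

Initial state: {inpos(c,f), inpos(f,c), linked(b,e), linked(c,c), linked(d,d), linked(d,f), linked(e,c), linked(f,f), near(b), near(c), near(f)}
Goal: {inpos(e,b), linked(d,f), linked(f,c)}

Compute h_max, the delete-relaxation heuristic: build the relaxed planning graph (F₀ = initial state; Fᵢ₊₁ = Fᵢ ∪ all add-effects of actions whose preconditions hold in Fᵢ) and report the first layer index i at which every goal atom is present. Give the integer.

F0 = init (11 atoms)
F1 = F0 ∪ {inpos(b,e), inpos(c,c), inpos(c,e), inpos(d,d), inpos(d,f), inpos(e,b), inpos(e,c), inpos(f,d), inpos(f,f), linked(c,f), linked(f,c)}  (22 atoms)
goal ⊆ F1  ⇒  h_max = 1

1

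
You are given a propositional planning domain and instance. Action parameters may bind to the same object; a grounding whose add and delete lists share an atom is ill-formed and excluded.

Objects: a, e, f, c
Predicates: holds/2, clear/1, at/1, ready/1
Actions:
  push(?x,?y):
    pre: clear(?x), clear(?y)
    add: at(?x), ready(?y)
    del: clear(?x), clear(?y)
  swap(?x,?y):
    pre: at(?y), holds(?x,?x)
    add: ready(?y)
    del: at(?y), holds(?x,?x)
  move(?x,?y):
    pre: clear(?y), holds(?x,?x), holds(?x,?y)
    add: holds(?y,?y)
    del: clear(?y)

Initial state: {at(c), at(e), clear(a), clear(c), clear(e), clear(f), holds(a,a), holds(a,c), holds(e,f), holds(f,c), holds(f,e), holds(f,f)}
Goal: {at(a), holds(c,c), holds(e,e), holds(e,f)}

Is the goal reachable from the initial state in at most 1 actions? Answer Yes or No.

1. push(a,a)  →  {at(a), at(c), at(e), clear(c), clear(e), clear(f), holds(a,a), holds(a,c), holds(e,f), holds(f,c), holds(f,e), holds(f,f), ready(a)}
2. move(a,c)  →  {at(a), at(c), at(e), clear(e), clear(f), holds(a,a), holds(a,c), holds(c,c), holds(e,f), holds(f,c), holds(f,e), holds(f,f), ready(a)}
3. move(f,e)  →  {at(a), at(c), at(e), clear(f), holds(a,a), holds(a,c), holds(c,c), holds(e,e), holds(e,f), holds(f,c), holds(f,e), holds(f,f), ready(a)}
optimal plan length = 3; 3 > 1

No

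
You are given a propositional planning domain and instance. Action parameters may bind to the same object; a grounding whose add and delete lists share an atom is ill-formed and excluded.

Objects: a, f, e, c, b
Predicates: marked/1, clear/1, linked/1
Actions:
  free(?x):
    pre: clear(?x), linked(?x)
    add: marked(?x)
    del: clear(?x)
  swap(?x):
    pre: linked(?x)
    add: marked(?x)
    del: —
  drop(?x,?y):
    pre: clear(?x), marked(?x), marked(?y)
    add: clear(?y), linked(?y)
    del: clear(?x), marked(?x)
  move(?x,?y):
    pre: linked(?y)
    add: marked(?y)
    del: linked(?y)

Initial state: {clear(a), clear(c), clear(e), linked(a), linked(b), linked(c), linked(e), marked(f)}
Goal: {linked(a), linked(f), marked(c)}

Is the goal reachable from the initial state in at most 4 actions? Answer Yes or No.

1. free(c)  →  {clear(a), clear(e), linked(a), linked(b), linked(c), linked(e), marked(c), marked(f)}
2. swap(a)  →  {clear(a), clear(e), linked(a), linked(b), linked(c), linked(e), marked(a), marked(c), marked(f)}
3. drop(a,f)  →  {clear(e), clear(f), linked(a), linked(b), linked(c), linked(e), linked(f), marked(c), marked(f)}
optimal plan length = 3; 3 ≤ 4

Yes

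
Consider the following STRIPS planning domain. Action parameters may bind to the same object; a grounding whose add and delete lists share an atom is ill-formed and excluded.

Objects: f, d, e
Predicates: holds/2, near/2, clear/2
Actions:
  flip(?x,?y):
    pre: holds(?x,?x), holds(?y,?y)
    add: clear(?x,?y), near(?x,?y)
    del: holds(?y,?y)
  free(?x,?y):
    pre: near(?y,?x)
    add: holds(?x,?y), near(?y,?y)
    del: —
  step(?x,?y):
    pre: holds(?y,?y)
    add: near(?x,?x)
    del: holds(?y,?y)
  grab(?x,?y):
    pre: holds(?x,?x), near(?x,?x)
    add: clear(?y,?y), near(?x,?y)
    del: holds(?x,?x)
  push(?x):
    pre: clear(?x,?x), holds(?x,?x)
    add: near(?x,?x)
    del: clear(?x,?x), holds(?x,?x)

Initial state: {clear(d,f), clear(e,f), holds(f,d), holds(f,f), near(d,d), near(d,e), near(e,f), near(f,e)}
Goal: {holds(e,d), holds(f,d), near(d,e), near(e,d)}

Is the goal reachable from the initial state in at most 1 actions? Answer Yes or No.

No

1. free(f,e)  →  {clear(d,f), clear(e,f), holds(f,d), holds(f,e), holds(f,f), near(d,d), near(d,e), near(e,e), near(e,f), near(f,e)}
2. free(e,d)  →  {clear(d,f), clear(e,f), holds(e,d), holds(f,d), holds(f,e), holds(f,f), near(d,d), near(d,e), near(e,e), near(e,f), near(f,e)}
3. free(e,e)  →  {clear(d,f), clear(e,f), holds(e,d), holds(e,e), holds(f,d), holds(f,e), holds(f,f), near(d,d), near(d,e), near(e,e), near(e,f), near(f,e)}
4. grab(e,d)  →  {clear(d,d), clear(d,f), clear(e,f), holds(e,d), holds(f,d), holds(f,e), holds(f,f), near(d,d), near(d,e), near(e,d), near(e,e), near(e,f), near(f,e)}
optimal plan length = 4; 4 > 1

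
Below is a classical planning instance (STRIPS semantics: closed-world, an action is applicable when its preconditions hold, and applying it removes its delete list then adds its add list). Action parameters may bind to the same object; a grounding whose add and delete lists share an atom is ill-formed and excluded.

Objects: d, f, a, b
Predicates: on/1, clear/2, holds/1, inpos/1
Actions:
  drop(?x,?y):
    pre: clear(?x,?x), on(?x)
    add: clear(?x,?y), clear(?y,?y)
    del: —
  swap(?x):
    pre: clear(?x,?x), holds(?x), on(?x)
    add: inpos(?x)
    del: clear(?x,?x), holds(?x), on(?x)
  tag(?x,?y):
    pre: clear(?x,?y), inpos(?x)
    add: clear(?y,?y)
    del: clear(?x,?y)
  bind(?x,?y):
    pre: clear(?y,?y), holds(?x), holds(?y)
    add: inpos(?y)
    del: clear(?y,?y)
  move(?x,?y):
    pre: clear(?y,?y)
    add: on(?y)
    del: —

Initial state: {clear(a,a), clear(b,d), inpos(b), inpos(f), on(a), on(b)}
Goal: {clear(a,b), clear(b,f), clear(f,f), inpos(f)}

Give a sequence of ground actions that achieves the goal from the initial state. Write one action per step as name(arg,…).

1. drop(a,b)  →  {clear(a,a), clear(a,b), clear(b,b), clear(b,d), inpos(b), inpos(f), on(a), on(b)}
2. drop(b,f)  →  {clear(a,a), clear(a,b), clear(b,b), clear(b,d), clear(b,f), clear(f,f), inpos(b), inpos(f), on(a), on(b)}

drop(a,b); drop(b,f)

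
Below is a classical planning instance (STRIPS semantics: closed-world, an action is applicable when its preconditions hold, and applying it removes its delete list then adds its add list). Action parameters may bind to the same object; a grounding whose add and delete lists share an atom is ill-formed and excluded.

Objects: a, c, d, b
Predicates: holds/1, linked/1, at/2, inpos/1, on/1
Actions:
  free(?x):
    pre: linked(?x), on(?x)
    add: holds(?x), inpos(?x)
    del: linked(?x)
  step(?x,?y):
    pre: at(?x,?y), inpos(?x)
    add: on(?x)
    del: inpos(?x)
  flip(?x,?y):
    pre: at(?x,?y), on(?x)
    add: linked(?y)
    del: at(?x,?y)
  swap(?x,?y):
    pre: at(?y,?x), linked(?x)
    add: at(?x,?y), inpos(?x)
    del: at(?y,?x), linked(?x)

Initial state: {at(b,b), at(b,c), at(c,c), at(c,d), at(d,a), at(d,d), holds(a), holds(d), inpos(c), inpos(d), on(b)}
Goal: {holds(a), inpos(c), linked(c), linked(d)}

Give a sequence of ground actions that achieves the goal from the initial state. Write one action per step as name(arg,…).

1. step(d,a)  →  {at(b,b), at(b,c), at(c,c), at(c,d), at(d,a), at(d,d), holds(a), holds(d), inpos(c), on(b), on(d)}
2. flip(d,d)  →  {at(b,b), at(b,c), at(c,c), at(c,d), at(d,a), holds(a), holds(d), inpos(c), linked(d), on(b), on(d)}
3. flip(b,c)  →  {at(b,b), at(c,c), at(c,d), at(d,a), holds(a), holds(d), inpos(c), linked(c), linked(d), on(b), on(d)}

step(d,a); flip(d,d); flip(b,c)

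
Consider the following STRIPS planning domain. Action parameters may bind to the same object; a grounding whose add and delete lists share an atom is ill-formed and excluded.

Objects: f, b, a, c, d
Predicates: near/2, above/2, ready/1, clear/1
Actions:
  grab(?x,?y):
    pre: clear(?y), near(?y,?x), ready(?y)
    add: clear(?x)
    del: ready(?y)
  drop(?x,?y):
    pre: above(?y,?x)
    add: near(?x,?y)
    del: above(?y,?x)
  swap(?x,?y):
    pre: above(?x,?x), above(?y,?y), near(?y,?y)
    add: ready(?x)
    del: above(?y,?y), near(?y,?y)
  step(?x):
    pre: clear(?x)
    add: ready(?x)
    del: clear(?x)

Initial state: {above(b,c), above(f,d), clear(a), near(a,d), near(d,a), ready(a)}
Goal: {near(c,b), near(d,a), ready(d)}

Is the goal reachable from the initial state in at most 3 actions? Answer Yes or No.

1. grab(d,a)  →  {above(b,c), above(f,d), clear(a), clear(d), near(a,d), near(d,a)}
2. drop(c,b)  →  {above(f,d), clear(a), clear(d), near(a,d), near(c,b), near(d,a)}
3. step(d)  →  {above(f,d), clear(a), near(a,d), near(c,b), near(d,a), ready(d)}
optimal plan length = 3; 3 ≤ 3

Yes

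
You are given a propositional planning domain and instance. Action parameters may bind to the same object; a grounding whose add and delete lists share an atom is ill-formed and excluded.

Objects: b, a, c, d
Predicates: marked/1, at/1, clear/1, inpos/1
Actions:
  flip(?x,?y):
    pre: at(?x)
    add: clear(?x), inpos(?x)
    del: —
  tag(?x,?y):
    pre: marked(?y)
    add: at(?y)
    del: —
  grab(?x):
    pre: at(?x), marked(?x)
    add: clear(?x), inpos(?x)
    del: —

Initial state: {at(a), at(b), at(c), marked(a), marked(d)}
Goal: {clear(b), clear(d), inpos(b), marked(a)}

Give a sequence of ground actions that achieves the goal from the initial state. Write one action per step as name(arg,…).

1. flip(b,b)  →  {at(a), at(b), at(c), clear(b), inpos(b), marked(a), marked(d)}
2. tag(b,d)  →  {at(a), at(b), at(c), at(d), clear(b), inpos(b), marked(a), marked(d)}
3. flip(d,b)  →  {at(a), at(b), at(c), at(d), clear(b), clear(d), inpos(b), inpos(d), marked(a), marked(d)}

flip(b,b); tag(b,d); flip(d,b)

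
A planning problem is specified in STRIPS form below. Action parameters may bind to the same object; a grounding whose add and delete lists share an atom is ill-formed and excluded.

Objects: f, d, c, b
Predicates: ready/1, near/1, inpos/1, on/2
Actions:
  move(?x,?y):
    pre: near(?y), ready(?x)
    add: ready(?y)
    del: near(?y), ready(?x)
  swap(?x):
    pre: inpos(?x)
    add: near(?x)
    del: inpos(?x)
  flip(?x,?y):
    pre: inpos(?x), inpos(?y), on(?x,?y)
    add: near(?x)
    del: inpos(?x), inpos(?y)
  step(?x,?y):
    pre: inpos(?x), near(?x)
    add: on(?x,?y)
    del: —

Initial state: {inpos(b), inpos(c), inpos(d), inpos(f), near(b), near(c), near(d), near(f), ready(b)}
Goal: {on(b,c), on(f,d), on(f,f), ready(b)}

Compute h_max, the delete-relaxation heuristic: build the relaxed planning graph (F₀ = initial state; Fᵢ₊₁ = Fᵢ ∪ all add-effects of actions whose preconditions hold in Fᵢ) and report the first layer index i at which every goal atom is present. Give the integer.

F0 = init (9 atoms)
F1 = F0 ∪ {on(b,b), on(b,c), on(b,d), on(b,f), on(c,b), on(c,c), on(c,d), on(c,f), on(d,b), on(d,c), on(d,d), on(d,f), on(f,b), on(f,c), on(f,d), on(f,f), ready(c), ready(d), ready(f)}  (28 atoms)
goal ⊆ F1  ⇒  h_max = 1

1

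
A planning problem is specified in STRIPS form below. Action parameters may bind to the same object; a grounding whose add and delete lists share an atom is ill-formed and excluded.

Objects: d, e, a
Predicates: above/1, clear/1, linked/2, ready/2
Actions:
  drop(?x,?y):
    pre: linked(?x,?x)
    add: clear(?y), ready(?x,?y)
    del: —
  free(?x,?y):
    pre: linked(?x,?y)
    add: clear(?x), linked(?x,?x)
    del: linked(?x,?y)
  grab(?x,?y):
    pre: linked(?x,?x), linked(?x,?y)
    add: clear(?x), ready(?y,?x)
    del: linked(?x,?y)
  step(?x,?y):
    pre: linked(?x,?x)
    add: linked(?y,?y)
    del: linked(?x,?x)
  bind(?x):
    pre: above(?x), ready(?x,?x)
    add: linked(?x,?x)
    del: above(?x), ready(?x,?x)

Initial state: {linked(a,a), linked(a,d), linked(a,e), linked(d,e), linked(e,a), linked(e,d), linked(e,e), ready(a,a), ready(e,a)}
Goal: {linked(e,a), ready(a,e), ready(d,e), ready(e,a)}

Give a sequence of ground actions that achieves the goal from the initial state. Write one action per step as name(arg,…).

drop(a,e); grab(e,d)

1. drop(a,e)  →  {clear(e), linked(a,a), linked(a,d), linked(a,e), linked(d,e), linked(e,a), linked(e,d), linked(e,e), ready(a,a), ready(a,e), ready(e,a)}
2. grab(e,d)  →  {clear(e), linked(a,a), linked(a,d), linked(a,e), linked(d,e), linked(e,a), linked(e,e), ready(a,a), ready(a,e), ready(d,e), ready(e,a)}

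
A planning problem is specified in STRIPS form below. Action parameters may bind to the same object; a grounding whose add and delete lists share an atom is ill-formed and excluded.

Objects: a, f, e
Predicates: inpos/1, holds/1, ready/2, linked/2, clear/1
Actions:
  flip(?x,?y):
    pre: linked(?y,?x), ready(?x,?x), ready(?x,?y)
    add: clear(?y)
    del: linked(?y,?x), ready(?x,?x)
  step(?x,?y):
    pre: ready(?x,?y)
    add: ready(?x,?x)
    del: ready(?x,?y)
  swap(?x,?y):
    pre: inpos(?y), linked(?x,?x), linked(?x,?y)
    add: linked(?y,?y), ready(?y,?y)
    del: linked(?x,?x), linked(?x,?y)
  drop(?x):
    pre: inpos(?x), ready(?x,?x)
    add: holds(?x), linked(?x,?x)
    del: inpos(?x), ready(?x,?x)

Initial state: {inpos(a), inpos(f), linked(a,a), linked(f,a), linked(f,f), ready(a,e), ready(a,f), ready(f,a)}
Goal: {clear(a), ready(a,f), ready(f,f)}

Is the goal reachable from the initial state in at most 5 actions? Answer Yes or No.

1. step(a,e)  →  {inpos(a), inpos(f), linked(a,a), linked(f,a), linked(f,f), ready(a,a), ready(a,f), ready(f,a)}
2. flip(a,a)  →  {clear(a), inpos(a), inpos(f), linked(f,a), linked(f,f), ready(a,f), ready(f,a)}
3. step(f,a)  →  {clear(a), inpos(a), inpos(f), linked(f,a), linked(f,f), ready(a,f), ready(f,f)}
optimal plan length = 3; 3 ≤ 5

Yes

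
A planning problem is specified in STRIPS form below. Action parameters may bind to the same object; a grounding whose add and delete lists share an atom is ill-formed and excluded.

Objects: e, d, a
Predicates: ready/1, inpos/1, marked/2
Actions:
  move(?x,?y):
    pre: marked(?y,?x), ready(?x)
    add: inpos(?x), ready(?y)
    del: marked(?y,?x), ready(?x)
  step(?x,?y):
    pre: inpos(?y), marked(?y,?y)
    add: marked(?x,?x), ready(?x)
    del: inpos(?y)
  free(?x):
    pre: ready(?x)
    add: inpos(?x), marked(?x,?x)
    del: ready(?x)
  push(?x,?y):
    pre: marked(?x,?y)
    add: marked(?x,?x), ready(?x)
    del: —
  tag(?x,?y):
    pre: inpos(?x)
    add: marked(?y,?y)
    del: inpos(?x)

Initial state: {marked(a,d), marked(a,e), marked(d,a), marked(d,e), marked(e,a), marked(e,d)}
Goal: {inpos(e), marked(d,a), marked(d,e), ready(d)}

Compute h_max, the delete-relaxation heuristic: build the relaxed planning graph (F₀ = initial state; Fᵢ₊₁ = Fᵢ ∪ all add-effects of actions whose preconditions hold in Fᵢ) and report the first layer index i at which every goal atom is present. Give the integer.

2

F0 = init (6 atoms)
F1 = F0 ∪ {marked(a,a), marked(d,d), marked(e,e), ready(a), ready(d), ready(e)}  (12 atoms)
F2 = F1 ∪ {inpos(a), inpos(d), inpos(e)}  (15 atoms)
goal ⊆ F2  ⇒  h_max = 2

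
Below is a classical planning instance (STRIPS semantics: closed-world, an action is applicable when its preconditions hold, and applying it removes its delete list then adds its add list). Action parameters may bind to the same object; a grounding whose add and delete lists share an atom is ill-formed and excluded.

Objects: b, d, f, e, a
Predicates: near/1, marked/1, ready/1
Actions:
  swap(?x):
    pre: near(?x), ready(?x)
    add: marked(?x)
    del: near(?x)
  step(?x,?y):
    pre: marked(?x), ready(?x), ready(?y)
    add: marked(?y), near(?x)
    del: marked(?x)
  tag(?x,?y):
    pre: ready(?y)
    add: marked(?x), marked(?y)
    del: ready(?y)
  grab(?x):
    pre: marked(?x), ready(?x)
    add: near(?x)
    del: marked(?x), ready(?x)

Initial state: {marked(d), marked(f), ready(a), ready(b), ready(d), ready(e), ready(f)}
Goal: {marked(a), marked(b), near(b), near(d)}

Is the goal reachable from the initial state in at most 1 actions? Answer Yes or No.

No

1. step(d,b)  →  {marked(b), marked(f), near(d), ready(a), ready(b), ready(d), ready(e), ready(f)}
2. step(b,d)  →  {marked(d), marked(f), near(b), near(d), ready(a), ready(b), ready(d), ready(e), ready(f)}
3. tag(b,a)  →  {marked(a), marked(b), marked(d), marked(f), near(b), near(d), ready(b), ready(d), ready(e), ready(f)}
optimal plan length = 3; 3 > 1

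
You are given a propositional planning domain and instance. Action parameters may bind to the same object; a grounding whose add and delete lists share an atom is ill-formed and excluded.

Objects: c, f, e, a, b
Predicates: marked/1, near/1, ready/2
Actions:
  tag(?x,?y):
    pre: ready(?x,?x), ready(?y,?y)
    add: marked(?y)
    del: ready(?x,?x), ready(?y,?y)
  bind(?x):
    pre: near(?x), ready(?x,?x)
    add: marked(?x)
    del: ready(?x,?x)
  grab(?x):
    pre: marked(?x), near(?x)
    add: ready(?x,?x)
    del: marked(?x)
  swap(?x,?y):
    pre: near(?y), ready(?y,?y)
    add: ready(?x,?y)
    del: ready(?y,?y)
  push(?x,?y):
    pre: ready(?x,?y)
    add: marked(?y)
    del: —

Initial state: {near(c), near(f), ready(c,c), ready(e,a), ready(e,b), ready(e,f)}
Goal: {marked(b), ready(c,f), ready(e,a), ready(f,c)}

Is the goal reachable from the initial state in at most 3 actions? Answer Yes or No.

No

1. swap(f,c)  →  {near(c), near(f), ready(e,a), ready(e,b), ready(e,f), ready(f,c)}
2. push(e,f)  →  {marked(f), near(c), near(f), ready(e,a), ready(e,b), ready(e,f), ready(f,c)}
3. grab(f)  →  {near(c), near(f), ready(e,a), ready(e,b), ready(e,f), ready(f,c), ready(f,f)}
4. swap(c,f)  →  {near(c), near(f), ready(c,f), ready(e,a), ready(e,b), ready(e,f), ready(f,c)}
5. push(e,b)  →  {marked(b), near(c), near(f), ready(c,f), ready(e,a), ready(e,b), ready(e,f), ready(f,c)}
optimal plan length = 5; 5 > 3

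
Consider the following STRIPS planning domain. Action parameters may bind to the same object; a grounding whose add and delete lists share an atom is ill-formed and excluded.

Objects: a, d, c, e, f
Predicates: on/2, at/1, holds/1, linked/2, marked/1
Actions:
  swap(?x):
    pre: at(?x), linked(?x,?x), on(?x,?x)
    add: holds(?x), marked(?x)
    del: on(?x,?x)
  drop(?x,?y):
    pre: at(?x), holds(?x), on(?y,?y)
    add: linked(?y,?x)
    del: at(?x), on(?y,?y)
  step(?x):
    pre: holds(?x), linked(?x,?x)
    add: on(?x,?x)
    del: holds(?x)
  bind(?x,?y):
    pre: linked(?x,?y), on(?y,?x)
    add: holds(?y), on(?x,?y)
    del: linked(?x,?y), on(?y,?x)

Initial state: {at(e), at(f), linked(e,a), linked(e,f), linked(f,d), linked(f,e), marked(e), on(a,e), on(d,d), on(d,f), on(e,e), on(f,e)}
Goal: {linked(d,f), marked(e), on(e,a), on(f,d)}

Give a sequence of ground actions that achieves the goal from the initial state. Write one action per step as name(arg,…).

1. bind(e,a)  →  {at(e), at(f), holds(a), linked(e,f), linked(f,d), linked(f,e), marked(e), on(d,d), on(d,f), on(e,a), on(e,e), on(f,e)}
2. bind(e,f)  →  {at(e), at(f), holds(a), holds(f), linked(f,d), linked(f,e), marked(e), on(d,d), on(d,f), on(e,a), on(e,e), on(e,f)}
3. drop(f,d)  →  {at(e), holds(a), holds(f), linked(d,f), linked(f,d), linked(f,e), marked(e), on(d,f), on(e,a), on(e,e), on(e,f)}
4. bind(f,d)  →  {at(e), holds(a), holds(d), holds(f), linked(d,f), linked(f,e), marked(e), on(e,a), on(e,e), on(e,f), on(f,d)}

bind(e,a); bind(e,f); drop(f,d); bind(f,d)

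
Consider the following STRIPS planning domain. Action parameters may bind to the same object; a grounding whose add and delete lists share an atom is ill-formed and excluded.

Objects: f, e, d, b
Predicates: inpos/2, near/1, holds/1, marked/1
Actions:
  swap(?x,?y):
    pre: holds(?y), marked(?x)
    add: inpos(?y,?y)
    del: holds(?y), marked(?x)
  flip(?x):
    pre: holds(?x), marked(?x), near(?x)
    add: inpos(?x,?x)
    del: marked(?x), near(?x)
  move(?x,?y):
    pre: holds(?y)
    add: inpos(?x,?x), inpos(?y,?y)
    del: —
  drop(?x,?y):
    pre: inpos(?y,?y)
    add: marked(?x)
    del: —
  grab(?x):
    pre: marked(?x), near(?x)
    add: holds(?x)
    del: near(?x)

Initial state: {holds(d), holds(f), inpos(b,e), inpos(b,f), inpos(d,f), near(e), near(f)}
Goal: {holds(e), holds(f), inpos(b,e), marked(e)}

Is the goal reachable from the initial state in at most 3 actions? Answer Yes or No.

1. move(f,f)  →  {holds(d), holds(f), inpos(b,e), inpos(b,f), inpos(d,f), inpos(f,f), near(e), near(f)}
2. drop(e,f)  →  {holds(d), holds(f), inpos(b,e), inpos(b,f), inpos(d,f), inpos(f,f), marked(e), near(e), near(f)}
3. grab(e)  →  {holds(d), holds(e), holds(f), inpos(b,e), inpos(b,f), inpos(d,f), inpos(f,f), marked(e), near(f)}
optimal plan length = 3; 3 ≤ 3

Yes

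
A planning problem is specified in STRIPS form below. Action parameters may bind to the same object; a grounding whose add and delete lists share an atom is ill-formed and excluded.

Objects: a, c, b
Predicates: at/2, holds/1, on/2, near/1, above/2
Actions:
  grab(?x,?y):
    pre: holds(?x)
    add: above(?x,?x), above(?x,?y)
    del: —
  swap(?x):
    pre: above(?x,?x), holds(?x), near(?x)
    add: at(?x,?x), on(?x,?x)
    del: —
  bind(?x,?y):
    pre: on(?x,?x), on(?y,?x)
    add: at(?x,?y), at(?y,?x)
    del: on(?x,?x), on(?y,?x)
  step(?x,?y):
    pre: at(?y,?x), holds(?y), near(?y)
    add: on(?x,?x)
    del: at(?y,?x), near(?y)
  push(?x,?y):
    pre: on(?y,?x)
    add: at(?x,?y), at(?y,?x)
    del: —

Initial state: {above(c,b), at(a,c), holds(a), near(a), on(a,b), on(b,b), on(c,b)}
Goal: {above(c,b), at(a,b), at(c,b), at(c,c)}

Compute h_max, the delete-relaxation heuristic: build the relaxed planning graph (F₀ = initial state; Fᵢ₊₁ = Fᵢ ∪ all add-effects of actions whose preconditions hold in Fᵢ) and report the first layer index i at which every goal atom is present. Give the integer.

2

F0 = init (7 atoms)
F1 = F0 ∪ {above(a,a), above(a,b), above(a,c), at(a,b), at(b,a), at(b,b), at(b,c), at(c,b), on(c,c)}  (16 atoms)
F2 = F1 ∪ {at(a,a), at(c,c), on(a,a)}  (19 atoms)
goal ⊆ F2  ⇒  h_max = 2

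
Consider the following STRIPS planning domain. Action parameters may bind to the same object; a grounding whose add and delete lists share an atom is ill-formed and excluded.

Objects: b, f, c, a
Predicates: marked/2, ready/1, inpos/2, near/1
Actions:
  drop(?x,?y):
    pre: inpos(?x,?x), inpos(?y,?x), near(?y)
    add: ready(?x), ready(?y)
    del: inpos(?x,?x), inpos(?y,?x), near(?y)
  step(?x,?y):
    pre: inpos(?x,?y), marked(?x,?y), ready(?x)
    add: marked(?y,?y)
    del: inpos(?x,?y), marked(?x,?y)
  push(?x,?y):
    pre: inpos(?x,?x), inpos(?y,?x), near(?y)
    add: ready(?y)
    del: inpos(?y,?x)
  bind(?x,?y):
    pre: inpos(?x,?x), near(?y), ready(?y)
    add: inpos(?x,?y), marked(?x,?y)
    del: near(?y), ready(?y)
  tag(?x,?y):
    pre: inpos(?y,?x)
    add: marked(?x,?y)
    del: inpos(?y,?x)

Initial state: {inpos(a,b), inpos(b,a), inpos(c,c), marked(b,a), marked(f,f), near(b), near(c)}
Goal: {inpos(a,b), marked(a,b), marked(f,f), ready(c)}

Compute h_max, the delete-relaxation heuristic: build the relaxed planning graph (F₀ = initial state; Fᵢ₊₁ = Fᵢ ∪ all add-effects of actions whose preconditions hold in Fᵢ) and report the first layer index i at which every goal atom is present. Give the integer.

1

F0 = init (7 atoms)
F1 = F0 ∪ {marked(a,b), marked(c,c), ready(c)}  (10 atoms)
goal ⊆ F1  ⇒  h_max = 1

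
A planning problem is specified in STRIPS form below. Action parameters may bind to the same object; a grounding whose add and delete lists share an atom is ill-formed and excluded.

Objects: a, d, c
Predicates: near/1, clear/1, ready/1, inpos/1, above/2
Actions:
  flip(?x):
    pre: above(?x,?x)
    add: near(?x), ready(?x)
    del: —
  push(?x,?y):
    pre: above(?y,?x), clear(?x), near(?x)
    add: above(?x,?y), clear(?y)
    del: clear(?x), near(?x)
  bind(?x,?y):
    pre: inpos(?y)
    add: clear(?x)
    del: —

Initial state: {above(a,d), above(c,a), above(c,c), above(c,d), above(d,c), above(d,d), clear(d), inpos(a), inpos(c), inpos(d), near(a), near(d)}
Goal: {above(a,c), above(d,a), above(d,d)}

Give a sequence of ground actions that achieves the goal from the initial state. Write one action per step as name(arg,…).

1. push(d,a)  →  {above(a,d), above(c,a), above(c,c), above(c,d), above(d,a), above(d,c), above(d,d), clear(a), inpos(a), inpos(c), inpos(d), near(a)}
2. push(a,c)  →  {above(a,c), above(a,d), above(c,a), above(c,c), above(c,d), above(d,a), above(d,c), above(d,d), clear(c), inpos(a), inpos(c), inpos(d)}

push(d,a); push(a,c)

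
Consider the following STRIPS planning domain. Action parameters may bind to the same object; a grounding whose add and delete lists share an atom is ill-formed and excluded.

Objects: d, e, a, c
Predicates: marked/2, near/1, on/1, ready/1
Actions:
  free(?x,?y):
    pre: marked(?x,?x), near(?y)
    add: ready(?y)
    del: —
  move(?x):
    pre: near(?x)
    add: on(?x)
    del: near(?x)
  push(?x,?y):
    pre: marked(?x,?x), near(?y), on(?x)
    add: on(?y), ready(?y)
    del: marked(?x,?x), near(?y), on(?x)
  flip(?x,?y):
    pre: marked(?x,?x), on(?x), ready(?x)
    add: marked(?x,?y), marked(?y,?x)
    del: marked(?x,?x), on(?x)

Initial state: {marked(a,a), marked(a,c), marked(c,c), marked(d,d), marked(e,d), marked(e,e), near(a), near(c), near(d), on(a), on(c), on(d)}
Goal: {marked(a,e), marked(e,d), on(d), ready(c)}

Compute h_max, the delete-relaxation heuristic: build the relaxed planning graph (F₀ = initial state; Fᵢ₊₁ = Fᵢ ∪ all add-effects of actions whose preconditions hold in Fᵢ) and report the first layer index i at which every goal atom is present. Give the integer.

F0 = init (12 atoms)
F1 = F0 ∪ {ready(a), ready(c), ready(d)}  (15 atoms)
F2 = F1 ∪ {marked(a,d), marked(a,e), marked(c,a), marked(c,d), marked(c,e), marked(d,a), marked(d,c), marked(d,e), marked(e,a), marked(e,c)}  (25 atoms)
goal ⊆ F2  ⇒  h_max = 2

2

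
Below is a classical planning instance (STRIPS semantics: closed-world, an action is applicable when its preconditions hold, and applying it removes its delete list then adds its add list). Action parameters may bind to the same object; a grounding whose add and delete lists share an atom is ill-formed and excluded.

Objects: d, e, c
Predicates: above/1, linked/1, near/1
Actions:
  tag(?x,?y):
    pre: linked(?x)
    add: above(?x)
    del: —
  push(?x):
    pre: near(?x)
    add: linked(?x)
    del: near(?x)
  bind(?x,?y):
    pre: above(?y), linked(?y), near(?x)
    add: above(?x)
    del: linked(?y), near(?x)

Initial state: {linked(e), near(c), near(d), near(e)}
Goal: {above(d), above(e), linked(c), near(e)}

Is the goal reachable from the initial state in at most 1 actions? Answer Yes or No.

1. tag(e,d)  →  {above(e), linked(e), near(c), near(d), near(e)}
2. push(c)  →  {above(e), linked(c), linked(e), near(d), near(e)}
3. bind(d,e)  →  {above(d), above(e), linked(c), near(e)}
optimal plan length = 3; 3 > 1

No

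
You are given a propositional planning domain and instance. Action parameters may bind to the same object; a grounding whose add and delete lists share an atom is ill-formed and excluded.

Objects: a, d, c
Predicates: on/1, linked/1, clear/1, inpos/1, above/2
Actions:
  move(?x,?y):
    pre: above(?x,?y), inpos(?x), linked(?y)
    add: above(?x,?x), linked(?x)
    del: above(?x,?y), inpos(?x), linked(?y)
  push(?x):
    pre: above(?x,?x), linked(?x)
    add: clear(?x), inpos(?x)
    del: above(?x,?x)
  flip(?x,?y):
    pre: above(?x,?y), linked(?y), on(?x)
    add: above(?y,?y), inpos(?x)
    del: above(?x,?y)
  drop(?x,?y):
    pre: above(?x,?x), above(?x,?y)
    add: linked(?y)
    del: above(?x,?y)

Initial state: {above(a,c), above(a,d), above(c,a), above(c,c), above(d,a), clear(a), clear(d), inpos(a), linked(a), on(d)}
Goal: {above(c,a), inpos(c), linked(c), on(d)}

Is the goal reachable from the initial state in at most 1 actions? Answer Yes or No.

1. flip(d,a)  →  {above(a,a), above(a,c), above(a,d), above(c,a), above(c,c), clear(a), clear(d), inpos(a), inpos(d), linked(a), on(d)}
2. drop(a,c)  →  {above(a,a), above(a,d), above(c,a), above(c,c), clear(a), clear(d), inpos(a), inpos(d), linked(a), linked(c), on(d)}
3. push(c)  →  {above(a,a), above(a,d), above(c,a), clear(a), clear(c), clear(d), inpos(a), inpos(c), inpos(d), linked(a), linked(c), on(d)}
optimal plan length = 3; 3 > 1

No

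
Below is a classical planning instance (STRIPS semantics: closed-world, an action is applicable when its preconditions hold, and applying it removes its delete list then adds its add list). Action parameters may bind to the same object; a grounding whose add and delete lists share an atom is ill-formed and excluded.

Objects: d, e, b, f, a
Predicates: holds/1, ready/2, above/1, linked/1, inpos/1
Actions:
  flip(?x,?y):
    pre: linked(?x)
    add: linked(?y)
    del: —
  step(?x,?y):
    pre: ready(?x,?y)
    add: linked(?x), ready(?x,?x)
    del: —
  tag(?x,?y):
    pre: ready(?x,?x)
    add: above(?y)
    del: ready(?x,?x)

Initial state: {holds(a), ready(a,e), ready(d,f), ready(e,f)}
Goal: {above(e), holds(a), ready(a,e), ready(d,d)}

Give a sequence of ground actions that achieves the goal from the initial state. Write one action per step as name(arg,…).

step(d,f); step(e,f); tag(e,e)

1. step(d,f)  →  {holds(a), linked(d), ready(a,e), ready(d,d), ready(d,f), ready(e,f)}
2. step(e,f)  →  {holds(a), linked(d), linked(e), ready(a,e), ready(d,d), ready(d,f), ready(e,e), ready(e,f)}
3. tag(e,e)  →  {above(e), holds(a), linked(d), linked(e), ready(a,e), ready(d,d), ready(d,f), ready(e,f)}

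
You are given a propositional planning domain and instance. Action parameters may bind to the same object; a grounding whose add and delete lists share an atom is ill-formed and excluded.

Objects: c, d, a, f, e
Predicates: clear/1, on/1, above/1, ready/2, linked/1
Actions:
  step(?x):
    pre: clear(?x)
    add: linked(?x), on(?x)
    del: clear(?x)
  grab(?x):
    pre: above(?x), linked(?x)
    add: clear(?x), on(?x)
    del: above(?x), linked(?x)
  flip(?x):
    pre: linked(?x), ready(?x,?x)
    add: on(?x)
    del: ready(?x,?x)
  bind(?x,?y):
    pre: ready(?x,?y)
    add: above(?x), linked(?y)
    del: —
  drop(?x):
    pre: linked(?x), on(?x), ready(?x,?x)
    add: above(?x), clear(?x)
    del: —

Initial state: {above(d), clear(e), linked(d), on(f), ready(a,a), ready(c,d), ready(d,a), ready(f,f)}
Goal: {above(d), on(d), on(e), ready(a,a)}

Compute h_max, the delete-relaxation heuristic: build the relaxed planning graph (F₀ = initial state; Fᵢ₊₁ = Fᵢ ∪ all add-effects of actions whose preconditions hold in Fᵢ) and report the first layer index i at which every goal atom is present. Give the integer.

F0 = init (8 atoms)
F1 = F0 ∪ {above(a), above(c), above(f), clear(d), linked(a), linked(e), linked(f), on(d), on(e)}  (17 atoms)
goal ⊆ F1  ⇒  h_max = 1

1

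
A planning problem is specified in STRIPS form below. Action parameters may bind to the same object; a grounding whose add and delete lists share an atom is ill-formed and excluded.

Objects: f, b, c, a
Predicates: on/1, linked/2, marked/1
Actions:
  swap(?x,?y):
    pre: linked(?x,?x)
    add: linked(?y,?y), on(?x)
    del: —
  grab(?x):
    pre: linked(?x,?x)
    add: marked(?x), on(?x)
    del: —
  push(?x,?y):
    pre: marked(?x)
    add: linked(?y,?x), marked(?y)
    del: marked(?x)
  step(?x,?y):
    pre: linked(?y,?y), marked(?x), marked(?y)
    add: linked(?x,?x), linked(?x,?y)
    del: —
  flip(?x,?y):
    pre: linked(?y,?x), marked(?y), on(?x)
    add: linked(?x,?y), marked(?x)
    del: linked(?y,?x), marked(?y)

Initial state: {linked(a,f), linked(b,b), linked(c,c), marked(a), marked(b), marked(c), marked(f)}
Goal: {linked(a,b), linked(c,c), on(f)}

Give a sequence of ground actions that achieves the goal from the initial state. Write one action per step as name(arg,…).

swap(b,f); swap(f,f); push(b,a)

1. swap(b,f)  →  {linked(a,f), linked(b,b), linked(c,c), linked(f,f), marked(a), marked(b), marked(c), marked(f), on(b)}
2. swap(f,f)  →  {linked(a,f), linked(b,b), linked(c,c), linked(f,f), marked(a), marked(b), marked(c), marked(f), on(b), on(f)}
3. push(b,a)  →  {linked(a,b), linked(a,f), linked(b,b), linked(c,c), linked(f,f), marked(a), marked(c), marked(f), on(b), on(f)}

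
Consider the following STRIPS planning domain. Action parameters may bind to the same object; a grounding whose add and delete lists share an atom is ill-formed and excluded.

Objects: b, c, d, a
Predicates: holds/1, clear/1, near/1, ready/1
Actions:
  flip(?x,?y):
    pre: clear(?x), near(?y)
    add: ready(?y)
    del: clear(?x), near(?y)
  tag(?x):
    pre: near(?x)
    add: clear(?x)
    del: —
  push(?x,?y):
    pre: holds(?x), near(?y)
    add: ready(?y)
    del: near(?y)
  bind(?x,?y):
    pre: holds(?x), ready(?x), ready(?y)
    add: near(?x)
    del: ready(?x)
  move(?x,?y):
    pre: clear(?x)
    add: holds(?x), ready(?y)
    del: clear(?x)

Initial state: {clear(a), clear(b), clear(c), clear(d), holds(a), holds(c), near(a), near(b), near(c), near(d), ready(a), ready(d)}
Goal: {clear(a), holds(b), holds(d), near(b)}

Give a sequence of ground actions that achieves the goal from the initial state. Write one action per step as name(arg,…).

move(b,b); move(d,b)

1. move(b,b)  →  {clear(a), clear(c), clear(d), holds(a), holds(b), holds(c), near(a), near(b), near(c), near(d), ready(a), ready(b), ready(d)}
2. move(d,b)  →  {clear(a), clear(c), holds(a), holds(b), holds(c), holds(d), near(a), near(b), near(c), near(d), ready(a), ready(b), ready(d)}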